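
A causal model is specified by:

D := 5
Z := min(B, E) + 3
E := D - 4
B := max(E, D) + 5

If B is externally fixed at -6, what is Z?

The intervention breaks the incoming arrows to B: B := max(E, D) + 5 no longer applies, and B = -6.
E = D - 4  [with D=5]  = 1
Z = min(B, E) + 3  [with B=-6, E=1]  = -3

-3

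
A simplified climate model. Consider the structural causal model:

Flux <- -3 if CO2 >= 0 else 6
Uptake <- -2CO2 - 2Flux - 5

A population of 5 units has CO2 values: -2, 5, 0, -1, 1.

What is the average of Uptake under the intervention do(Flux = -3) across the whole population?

The intervention sets Flux=-3 in all 5 units regardless of CO2. Recomputing Uptake per unit gives 5, -9, 1, 3, -1; average -0.2.

-0.2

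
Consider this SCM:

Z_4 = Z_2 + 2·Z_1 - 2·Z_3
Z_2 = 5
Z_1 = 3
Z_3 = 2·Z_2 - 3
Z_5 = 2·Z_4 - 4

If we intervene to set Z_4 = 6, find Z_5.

8

Intervening sets Z_4 = 6 and removes its equation (Z_4 = Z_2 + 2·Z_1 - 2·Z_3).
Z_5 = 2·Z_4 - 4  [with Z_4=6]  = 8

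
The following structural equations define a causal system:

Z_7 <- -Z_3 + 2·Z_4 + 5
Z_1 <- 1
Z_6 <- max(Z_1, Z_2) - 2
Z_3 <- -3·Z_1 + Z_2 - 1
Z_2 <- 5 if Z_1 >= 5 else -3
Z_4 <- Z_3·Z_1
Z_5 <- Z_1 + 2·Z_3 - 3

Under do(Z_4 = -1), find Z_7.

The intervention breaks the incoming arrows to Z_4: Z_4 <- Z_3·Z_1 no longer applies, and Z_4 = -1.
Z_2 = 5 if Z_1 >= 5 else -3  [with Z_1=1]  = -3
Z_3 = -3·Z_1 + Z_2 - 1  [with Z_1=1, Z_2=-3]  = -7
Z_7 = -Z_3 + 2·Z_4 + 5  [with Z_3=-7, Z_4=-1]  = 10

10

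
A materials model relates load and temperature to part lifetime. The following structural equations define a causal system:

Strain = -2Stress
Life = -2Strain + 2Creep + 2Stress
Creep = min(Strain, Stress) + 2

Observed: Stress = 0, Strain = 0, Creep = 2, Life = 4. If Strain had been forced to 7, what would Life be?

Under do(Strain=7), the mechanism Strain = -2Stress is discarded; Strain is fixed at 7.
Creep = min(Strain, Stress) + 2  [with Strain=7, Stress=0]  = 2
Life = -2Strain + 2Creep + 2Stress  [with Strain=7, Creep=2, Stress=0]  = -10

-10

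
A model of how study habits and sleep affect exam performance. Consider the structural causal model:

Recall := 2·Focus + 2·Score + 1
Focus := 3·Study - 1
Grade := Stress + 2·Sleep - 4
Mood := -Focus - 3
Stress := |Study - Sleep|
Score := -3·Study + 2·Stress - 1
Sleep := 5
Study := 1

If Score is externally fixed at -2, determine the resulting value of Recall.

1

Under do(Score=-2), the mechanism Score := -3·Study + 2·Stress - 1 is discarded; Score is fixed at -2.
Focus = 3·Study - 1  [with Study=1]  = 2
Recall = 2·Focus + 2·Score + 1  [with Focus=2, Score=-2]  = 1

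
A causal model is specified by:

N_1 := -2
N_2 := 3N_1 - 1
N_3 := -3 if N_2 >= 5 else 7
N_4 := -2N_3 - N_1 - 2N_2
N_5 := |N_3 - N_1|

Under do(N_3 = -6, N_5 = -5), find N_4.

The joint intervention fixes N_3 = -6, N_5 = -5, removing each variable's own equation.
N_2 = 3N_1 - 1  [with N_1=-2]  = -7
N_4 = -2N_3 - N_1 - 2N_2  [with N_3=-6, N_1=-2, N_2=-7]  = 28

28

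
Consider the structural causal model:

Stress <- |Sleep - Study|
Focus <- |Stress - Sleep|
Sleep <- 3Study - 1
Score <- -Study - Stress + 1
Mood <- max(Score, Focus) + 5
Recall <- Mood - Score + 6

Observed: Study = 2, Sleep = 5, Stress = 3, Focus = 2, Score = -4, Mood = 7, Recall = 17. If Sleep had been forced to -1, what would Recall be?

19

Under do(Sleep=-1), the mechanism Sleep <- 3Study - 1 is discarded; Sleep is fixed at -1.
Stress = |Sleep - Study|  [with Sleep=-1, Study=2]  = 3
Focus = |Stress - Sleep|  [with Stress=3, Sleep=-1]  = 4
Score = -Study - Stress + 1  [with Study=2, Stress=3]  = -4
Mood = max(Score, Focus) + 5  [with Score=-4, Focus=4]  = 9
Recall = Mood - Score + 6  [with Mood=9, Score=-4]  = 19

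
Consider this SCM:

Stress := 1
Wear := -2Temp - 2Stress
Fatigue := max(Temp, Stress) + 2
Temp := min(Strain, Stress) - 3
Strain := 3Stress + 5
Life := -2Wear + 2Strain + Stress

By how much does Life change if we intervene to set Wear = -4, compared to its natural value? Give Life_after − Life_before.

12

Under do(Wear=-4), the mechanism Wear := -2Temp - 2Stress is discarded; Wear is fixed at -4.
Strain = 3Stress + 5  [with Stress=1]  = 8
Life = -2Wear + 2Strain + Stress  [with Wear=-4, Strain=8, Stress=1]  = 25
Without intervention: Strain = 3Stress + 5  [with Stress=1]  = 8; Temp = min(Strain, Stress) - 3  [with Strain=8, Stress=1]  = -2; Wear = -2Temp - 2Stress  [with Temp=-2, Stress=1]  = 2; Life = -2Wear + 2Strain + Stress  [with Wear=2, Strain=8, Stress=1]  = 13.
Change = 25 − 13 = 12.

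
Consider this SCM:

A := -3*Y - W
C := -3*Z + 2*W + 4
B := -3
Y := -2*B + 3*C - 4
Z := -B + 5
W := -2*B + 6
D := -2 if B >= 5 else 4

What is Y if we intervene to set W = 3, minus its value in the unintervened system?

-54

The intervention breaks the incoming arrows to W: W := -2*B + 6 no longer applies, and W = 3.
Z = -B + 5  [with B=-3]  = 8
C = -3*Z + 2*W + 4  [with Z=8, W=3]  = -14
Y = -2*B + 3*C - 4  [with B=-3, C=-14]  = -40
Without intervention: Z = -B + 5  [with B=-3]  = 8; W = -2*B + 6  [with B=-3]  = 12; C = -3*Z + 2*W + 4  [with Z=8, W=12]  = 4; Y = -2*B + 3*C - 4  [with B=-3, C=4]  = 14.
Change = -40 − 14 = -54.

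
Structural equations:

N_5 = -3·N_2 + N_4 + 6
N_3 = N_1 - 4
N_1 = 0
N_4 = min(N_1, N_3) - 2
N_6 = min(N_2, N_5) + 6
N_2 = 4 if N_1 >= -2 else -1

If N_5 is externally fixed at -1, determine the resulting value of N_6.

5

The intervention breaks the incoming arrows to N_5: N_5 = -3·N_2 + N_4 + 6 no longer applies, and N_5 = -1.
N_2 = 4 if N_1 >= -2 else -1  [with N_1=0]  = 4
N_6 = min(N_2, N_5) + 6  [with N_2=4, N_5=-1]  = 5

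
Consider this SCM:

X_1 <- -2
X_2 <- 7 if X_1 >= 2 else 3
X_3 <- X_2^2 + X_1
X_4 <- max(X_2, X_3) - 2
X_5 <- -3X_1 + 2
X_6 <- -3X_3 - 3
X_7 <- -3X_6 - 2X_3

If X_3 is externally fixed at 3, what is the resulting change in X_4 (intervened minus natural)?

The intervention breaks the incoming arrows to X_3: X_3 <- X_2^2 + X_1 no longer applies, and X_3 = 3.
X_2 = 7 if X_1 >= 2 else 3  [with X_1=-2]  = 3
X_4 = max(X_2, X_3) - 2  [with X_2=3, X_3=3]  = 1
Without intervention: X_2 = 7 if X_1 >= 2 else 3  [with X_1=-2]  = 3; X_3 = X_2^2 + X_1  [with X_2=3, X_1=-2]  = 7; X_4 = max(X_2, X_3) - 2  [with X_2=3, X_3=7]  = 5.
Change = 1 − 5 = -4.

-4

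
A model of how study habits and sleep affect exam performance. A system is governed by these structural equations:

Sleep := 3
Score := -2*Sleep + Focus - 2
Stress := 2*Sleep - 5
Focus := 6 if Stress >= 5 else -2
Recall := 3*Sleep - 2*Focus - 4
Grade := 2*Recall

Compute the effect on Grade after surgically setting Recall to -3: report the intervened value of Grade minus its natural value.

The intervention breaks the incoming arrows to Recall: Recall := 3*Sleep - 2*Focus - 4 no longer applies, and Recall = -3.
Grade = 2*Recall  [with Recall=-3]  = -6
Without intervention: Stress = 2*Sleep - 5  [with Sleep=3]  = 1; Focus = 6 if Stress >= 5 else -2  [with Stress=1]  = -2; Recall = 3*Sleep - 2*Focus - 4  [with Sleep=3, Focus=-2]  = 9; Grade = 2*Recall  [with Recall=9]  = 18.
Change = -6 − 18 = -24.

-24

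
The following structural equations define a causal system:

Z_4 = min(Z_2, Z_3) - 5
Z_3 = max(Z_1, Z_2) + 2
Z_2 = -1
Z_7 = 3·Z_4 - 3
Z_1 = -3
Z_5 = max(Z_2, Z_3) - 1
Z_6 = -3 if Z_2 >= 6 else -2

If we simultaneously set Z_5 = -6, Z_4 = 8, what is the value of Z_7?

Setting Z_5 = -6, Z_4 = 8 by intervention discards those variables' equations.
Z_7 = 3·Z_4 - 3  [with Z_4=8]  = 21

21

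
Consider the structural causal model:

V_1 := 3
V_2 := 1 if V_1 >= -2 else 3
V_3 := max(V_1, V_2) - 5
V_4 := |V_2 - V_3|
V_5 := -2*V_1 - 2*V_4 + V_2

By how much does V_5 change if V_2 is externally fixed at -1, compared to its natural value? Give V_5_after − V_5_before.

do(V_2=-1) replaces the equation V_2 := 1 if V_1 >= -2 else 3 with the constant V_2 = -1.
V_3 = max(V_1, V_2) - 5  [with V_1=3, V_2=-1]  = -2
V_4 = |V_2 - V_3|  [with V_2=-1, V_3=-2]  = 1
V_5 = -2*V_1 - 2*V_4 + V_2  [with V_1=3, V_4=1, V_2=-1]  = -9
Without intervention: V_2 = 1 if V_1 >= -2 else 3  [with V_1=3]  = 1; V_3 = max(V_1, V_2) - 5  [with V_1=3, V_2=1]  = -2; V_4 = |V_2 - V_3|  [with V_2=1, V_3=-2]  = 3; V_5 = -2*V_1 - 2*V_4 + V_2  [with V_1=3, V_4=3, V_2=1]  = -11.
Change = -9 − (-11) = 2.

2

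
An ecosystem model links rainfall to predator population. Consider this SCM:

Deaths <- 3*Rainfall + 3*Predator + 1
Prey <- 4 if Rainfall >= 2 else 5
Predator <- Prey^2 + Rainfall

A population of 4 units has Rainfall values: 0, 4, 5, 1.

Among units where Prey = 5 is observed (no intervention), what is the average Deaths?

79

E[Deaths|Prey=5] averages over only the 2 units with Prey=5 (Rainfall = 0, 1): Deaths = 76, 82, mean 79.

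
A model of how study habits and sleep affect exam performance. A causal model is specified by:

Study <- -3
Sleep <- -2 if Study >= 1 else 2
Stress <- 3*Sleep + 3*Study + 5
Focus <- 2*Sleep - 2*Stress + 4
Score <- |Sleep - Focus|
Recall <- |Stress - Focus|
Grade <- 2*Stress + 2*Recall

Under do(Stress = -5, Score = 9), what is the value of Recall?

Setting Stress = -5, Score = 9 by intervention discards those variables' equations.
Sleep = -2 if Study >= 1 else 2  [with Study=-3]  = 2
Focus = 2*Sleep - 2*Stress + 4  [with Sleep=2, Stress=-5]  = 18
Recall = |Stress - Focus|  [with Stress=-5, Focus=18]  = 23

23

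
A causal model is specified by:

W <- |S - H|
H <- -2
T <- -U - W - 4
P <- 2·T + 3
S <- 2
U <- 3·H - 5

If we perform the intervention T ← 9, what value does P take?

21

The intervention breaks the incoming arrows to T: T <- -U - W - 4 no longer applies, and T = 9.
P = 2·T + 3  [with T=9]  = 21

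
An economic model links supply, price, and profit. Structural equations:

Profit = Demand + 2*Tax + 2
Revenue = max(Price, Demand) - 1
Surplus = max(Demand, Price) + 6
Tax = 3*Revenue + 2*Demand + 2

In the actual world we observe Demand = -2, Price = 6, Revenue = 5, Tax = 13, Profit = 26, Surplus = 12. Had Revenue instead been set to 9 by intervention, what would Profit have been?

50

do(Revenue=9) replaces the equation Revenue = max(Price, Demand) - 1 with the constant Revenue = 9.
Tax = 3*Revenue + 2*Demand + 2  [with Revenue=9, Demand=-2]  = 25
Profit = Demand + 2*Tax + 2  [with Demand=-2, Tax=25]  = 50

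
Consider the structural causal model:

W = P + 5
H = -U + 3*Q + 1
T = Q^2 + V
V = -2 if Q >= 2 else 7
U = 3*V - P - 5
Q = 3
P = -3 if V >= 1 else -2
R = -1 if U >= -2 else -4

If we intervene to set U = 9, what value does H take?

1

do(U=9) replaces the equation U = 3*V - P - 5 with the constant U = 9.
H = -U + 3*Q + 1  [with U=9, Q=3]  = 1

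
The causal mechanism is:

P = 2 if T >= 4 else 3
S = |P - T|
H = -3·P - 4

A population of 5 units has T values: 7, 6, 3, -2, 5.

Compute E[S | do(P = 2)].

3.4

do(P=2) breaks P's dependence on T. With P=2 fixed, S across the units is 5, 4, 1, 4, 3, mean 3.4.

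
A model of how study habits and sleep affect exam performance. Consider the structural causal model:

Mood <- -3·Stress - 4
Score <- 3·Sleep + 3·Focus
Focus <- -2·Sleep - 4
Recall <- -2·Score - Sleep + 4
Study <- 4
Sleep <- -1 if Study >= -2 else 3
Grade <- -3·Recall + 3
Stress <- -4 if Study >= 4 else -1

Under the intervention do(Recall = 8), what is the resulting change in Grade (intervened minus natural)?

do(Recall=8) replaces the equation Recall <- -2·Score - Sleep + 4 with the constant Recall = 8.
Grade = -3·Recall + 3  [with Recall=8]  = -21
Without intervention: Sleep = -1 if Study >= -2 else 3  [with Study=4]  = -1; Focus = -2·Sleep - 4  [with Sleep=-1]  = -2; Score = 3·Sleep + 3·Focus  [with Sleep=-1, Focus=-2]  = -9; Recall = -2·Score - Sleep + 4  [with Score=-9, Sleep=-1]  = 23; Grade = -3·Recall + 3  [with Recall=23]  = -66.
Change = -21 − (-66) = 45.

45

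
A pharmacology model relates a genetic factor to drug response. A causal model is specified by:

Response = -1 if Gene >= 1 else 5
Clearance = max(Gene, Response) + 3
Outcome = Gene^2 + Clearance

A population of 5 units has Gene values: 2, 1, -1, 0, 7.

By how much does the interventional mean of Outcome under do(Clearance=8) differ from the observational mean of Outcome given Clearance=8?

10.5

do(Clearance=8) breaks Clearance's dependence on Gene. With Clearance=8 fixed, Outcome across the units is 12, 9, 9, 8, 57, mean 19.
E[Outcome|Clearance=8] averages over only the 2 units with Clearance=8 (Gene = -1, 0): Outcome = 9, 8, mean 8.5.
Difference = 19 − 8.5 = 10.5.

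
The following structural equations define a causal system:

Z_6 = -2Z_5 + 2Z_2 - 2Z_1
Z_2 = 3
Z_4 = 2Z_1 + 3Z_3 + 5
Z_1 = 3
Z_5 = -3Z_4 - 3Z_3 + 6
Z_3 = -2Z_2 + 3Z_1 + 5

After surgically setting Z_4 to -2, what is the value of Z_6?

24

Under do(Z_4=-2), the mechanism Z_4 = 2Z_1 + 3Z_3 + 5 is discarded; Z_4 is fixed at -2.
Z_3 = -2Z_2 + 3Z_1 + 5  [with Z_2=3, Z_1=3]  = 8
Z_5 = -3Z_4 - 3Z_3 + 6  [with Z_4=-2, Z_3=8]  = -12
Z_6 = -2Z_5 + 2Z_2 - 2Z_1  [with Z_5=-12, Z_2=3, Z_1=3]  = 24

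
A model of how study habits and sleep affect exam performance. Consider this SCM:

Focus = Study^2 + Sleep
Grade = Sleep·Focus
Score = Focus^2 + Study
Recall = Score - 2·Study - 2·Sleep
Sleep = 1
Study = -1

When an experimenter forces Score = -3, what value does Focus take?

2

Under do(Score=-3), the mechanism Score = Focus^2 + Study is discarded; Score is fixed at -3.
Since Focus is not a descendant of the intervened variable, it is unaffected.
Focus = Study^2 + Sleep  [with Study=-1, Sleep=1]  = 2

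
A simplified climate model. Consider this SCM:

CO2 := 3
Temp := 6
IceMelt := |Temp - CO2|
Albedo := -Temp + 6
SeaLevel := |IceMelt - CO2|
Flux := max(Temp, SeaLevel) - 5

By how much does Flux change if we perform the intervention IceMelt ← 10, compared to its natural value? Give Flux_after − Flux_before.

The intervention breaks the incoming arrows to IceMelt: IceMelt := |Temp - CO2| no longer applies, and IceMelt = 10.
SeaLevel = |IceMelt - CO2|  [with IceMelt=10, CO2=3]  = 7
Flux = max(Temp, SeaLevel) - 5  [with Temp=6, SeaLevel=7]  = 2
Without intervention: IceMelt = |Temp - CO2|  [with Temp=6, CO2=3]  = 3; SeaLevel = |IceMelt - CO2|  [with IceMelt=3, CO2=3]  = 0; Flux = max(Temp, SeaLevel) - 5  [with Temp=6, SeaLevel=0]  = 1.
Change = 2 − 1 = 1.

1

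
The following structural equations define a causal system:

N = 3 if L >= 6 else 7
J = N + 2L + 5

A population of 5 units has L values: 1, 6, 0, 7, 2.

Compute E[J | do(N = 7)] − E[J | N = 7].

The intervention sets N=7 in all 5 units regardless of L. Recomputing J per unit gives 14, 24, 12, 26, 16; average 18.4.
Observing N=7 restricts to units where N's equation naturally yields 7: L ∈ {1, 0, 2}. In that subpopulation J = 14, 12, 16, mean 14.
Difference = 18.4 − 14 = 4.4.

4.4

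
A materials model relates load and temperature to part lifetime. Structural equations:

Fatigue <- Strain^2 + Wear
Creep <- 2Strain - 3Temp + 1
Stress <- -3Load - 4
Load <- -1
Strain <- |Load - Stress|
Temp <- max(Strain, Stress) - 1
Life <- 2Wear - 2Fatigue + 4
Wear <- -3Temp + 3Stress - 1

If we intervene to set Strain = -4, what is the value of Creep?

do(Strain=-4) replaces the equation Strain <- |Load - Stress| with the constant Strain = -4.
Stress = -3Load - 4  [with Load=-1]  = -1
Temp = max(Strain, Stress) - 1  [with Strain=-4, Stress=-1]  = -2
Creep = 2Strain - 3Temp + 1  [with Strain=-4, Temp=-2]  = -1

-1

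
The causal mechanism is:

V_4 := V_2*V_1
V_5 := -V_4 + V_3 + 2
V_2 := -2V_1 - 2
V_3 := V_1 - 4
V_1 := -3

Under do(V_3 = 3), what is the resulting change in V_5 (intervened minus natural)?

do(V_3=3) replaces the equation V_3 := V_1 - 4 with the constant V_3 = 3.
V_2 = -2V_1 - 2  [with V_1=-3]  = 4
V_4 = V_2*V_1  [with V_2=4, V_1=-3]  = -12
V_5 = -V_4 + V_3 + 2  [with V_4=-12, V_3=3]  = 17
Without intervention: V_2 = -2V_1 - 2  [with V_1=-3]  = 4; V_3 = V_1 - 4  [with V_1=-3]  = -7; V_4 = V_2*V_1  [with V_2=4, V_1=-3]  = -12; V_5 = -V_4 + V_3 + 2  [with V_4=-12, V_3=-7]  = 7.
Change = 17 − 7 = 10.

10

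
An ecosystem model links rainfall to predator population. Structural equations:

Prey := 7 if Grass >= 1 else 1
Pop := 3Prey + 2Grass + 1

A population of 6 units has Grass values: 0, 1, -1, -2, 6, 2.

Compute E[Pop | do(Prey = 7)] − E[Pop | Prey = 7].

do(Prey=7) breaks Prey's dependence on Grass. With Prey=7 fixed, Pop across the units is 22, 24, 20, 18, 34, 26, mean 24.
E[Pop|Prey=7] averages over only the 3 units with Prey=7 (Grass = 1, 6, 2): Pop = 24, 34, 26, mean 28.
Difference = 24 − 28 = -4.

-4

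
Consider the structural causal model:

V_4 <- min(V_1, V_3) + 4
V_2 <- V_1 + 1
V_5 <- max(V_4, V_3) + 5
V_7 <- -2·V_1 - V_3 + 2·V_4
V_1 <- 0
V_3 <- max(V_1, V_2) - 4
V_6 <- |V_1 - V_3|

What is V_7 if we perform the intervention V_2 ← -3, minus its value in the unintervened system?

Under do(V_2=-3), the mechanism V_2 <- V_1 + 1 is discarded; V_2 is fixed at -3.
V_3 = max(V_1, V_2) - 4  [with V_1=0, V_2=-3]  = -4
V_4 = min(V_1, V_3) + 4  [with V_1=0, V_3=-4]  = 0
V_7 = -2·V_1 - V_3 + 2·V_4  [with V_1=0, V_3=-4, V_4=0]  = 4
Without intervention: V_2 = V_1 + 1  [with V_1=0]  = 1; V_3 = max(V_1, V_2) - 4  [with V_1=0, V_2=1]  = -3; V_4 = min(V_1, V_3) + 4  [with V_1=0, V_3=-3]  = 1; V_7 = -2·V_1 - V_3 + 2·V_4  [with V_1=0, V_3=-3, V_4=1]  = 5.
Change = 4 − 5 = -1.

-1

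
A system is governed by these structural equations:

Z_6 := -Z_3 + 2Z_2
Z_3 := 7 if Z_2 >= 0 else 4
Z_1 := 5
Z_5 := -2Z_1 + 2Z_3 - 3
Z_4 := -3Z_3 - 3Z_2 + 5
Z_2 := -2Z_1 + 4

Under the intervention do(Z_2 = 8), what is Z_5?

1

do(Z_2=8) replaces the equation Z_2 := -2Z_1 + 4 with the constant Z_2 = 8.
Z_3 = 7 if Z_2 >= 0 else 4  [with Z_2=8]  = 7
Z_5 = -2Z_1 + 2Z_3 - 3  [with Z_1=5, Z_3=7]  = 1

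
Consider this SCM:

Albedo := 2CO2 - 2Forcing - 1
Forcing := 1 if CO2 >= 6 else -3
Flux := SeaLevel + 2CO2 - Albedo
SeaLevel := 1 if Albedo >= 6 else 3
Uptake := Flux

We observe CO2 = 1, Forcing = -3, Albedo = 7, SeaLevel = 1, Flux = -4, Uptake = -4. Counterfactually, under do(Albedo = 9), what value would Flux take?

-6

do(Albedo=9) replaces the equation Albedo := 2CO2 - 2Forcing - 1 with the constant Albedo = 9.
SeaLevel = 1 if Albedo >= 6 else 3  [with Albedo=9]  = 1
Flux = SeaLevel + 2CO2 - Albedo  [with SeaLevel=1, CO2=1, Albedo=9]  = -6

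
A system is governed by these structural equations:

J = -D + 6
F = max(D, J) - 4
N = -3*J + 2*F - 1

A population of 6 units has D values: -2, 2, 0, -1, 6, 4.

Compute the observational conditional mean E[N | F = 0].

-10

E[N|F=0] averages over only the 2 units with F=0 (D = 2, 4): N = -13, -7, mean -10.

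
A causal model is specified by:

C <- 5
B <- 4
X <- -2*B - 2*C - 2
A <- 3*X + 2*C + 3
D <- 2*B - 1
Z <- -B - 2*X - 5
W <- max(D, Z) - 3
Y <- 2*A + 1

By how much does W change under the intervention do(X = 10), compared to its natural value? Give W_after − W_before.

The intervention breaks the incoming arrows to X: X <- -2*B - 2*C - 2 no longer applies, and X = 10.
D = 2*B - 1  [with B=4]  = 7
Z = -B - 2*X - 5  [with B=4, X=10]  = -29
W = max(D, Z) - 3  [with D=7, Z=-29]  = 4
Without intervention: X = -2*B - 2*C - 2  [with B=4, C=5]  = -20; D = 2*B - 1  [with B=4]  = 7; Z = -B - 2*X - 5  [with B=4, X=-20]  = 31; W = max(D, Z) - 3  [with D=7, Z=31]  = 28.
Change = 4 − 28 = -24.

-24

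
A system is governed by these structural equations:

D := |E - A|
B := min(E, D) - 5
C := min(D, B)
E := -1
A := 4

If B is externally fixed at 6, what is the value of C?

Intervening sets B = 6 and removes its equation (B := min(E, D) - 5).
D = |E - A|  [with E=-1, A=4]  = 5
C = min(D, B)  [with D=5, B=6]  = 5

5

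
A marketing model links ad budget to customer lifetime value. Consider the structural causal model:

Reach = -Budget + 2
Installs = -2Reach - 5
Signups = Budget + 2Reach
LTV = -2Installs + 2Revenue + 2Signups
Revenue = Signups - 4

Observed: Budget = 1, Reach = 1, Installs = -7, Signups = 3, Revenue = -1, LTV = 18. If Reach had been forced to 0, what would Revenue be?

-3

do(Reach=0) replaces the equation Reach = -Budget + 2 with the constant Reach = 0.
Signups = Budget + 2Reach  [with Budget=1, Reach=0]  = 1
Revenue = Signups - 4  [with Signups=1]  = -3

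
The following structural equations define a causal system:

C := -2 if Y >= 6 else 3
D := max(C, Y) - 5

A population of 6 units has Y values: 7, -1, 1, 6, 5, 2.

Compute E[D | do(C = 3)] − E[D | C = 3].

1

Under do(C=3), C's equation is replaced by C=3 for every unit. Per-unit D: 2, -2, -2, 1, 0, -2. Mean = -0.5.
Conditioning on C=3 selects the 4 unit(s) with Y ∈ {-1, 1, 5, 2}. Their D values: -2, -2, 0, -2. Mean = -1.5.
Difference = -0.5 − (-1.5) = 1.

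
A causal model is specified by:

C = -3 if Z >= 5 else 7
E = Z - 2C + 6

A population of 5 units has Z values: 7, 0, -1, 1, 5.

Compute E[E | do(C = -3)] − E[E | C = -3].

Every unit gets C=-3 under the intervention. E values become 19, 12, 11, 13, 17; E[E|do(C=-3)] = 14.4.
E[E|C=-3] averages over only the 2 units with C=-3 (Z = 7, 5): E = 19, 17, mean 18.
Difference = 14.4 − 18 = -3.6.

-3.6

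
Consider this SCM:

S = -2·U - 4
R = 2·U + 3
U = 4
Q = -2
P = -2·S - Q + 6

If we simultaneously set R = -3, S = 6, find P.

-4

Setting R = -3, S = 6 by intervention discards those variables' equations.
P = -2·S - Q + 6  [with S=6, Q=-2]  = -4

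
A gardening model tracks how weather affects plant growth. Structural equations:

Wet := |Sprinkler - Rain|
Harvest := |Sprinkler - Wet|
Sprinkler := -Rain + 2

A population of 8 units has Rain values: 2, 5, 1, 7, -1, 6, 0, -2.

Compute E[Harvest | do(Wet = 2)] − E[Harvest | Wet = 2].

2

do(Wet=2) breaks Wet's dependence on Rain. With Wet=2 fixed, Harvest across the units is 2, 5, 1, 7, 1, 6, 0, 2, mean 3.
Conditioning on Wet=2 selects the 2 unit(s) with Rain ∈ {2, 0}. Their Harvest values: 2, 0. Mean = 1.
Difference = 3 − 1 = 2.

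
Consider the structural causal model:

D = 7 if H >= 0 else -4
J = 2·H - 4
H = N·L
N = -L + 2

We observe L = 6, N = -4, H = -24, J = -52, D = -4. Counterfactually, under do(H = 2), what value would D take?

do(H=2) replaces the equation H = N·L with the constant H = 2.
D = 7 if H >= 0 else -4  [with H=2]  = 7

7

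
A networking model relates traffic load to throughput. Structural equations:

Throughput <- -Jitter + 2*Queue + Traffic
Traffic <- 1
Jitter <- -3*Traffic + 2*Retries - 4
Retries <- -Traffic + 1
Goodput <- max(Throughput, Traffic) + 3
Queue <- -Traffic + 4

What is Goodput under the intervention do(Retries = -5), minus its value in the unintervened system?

10

The intervention breaks the incoming arrows to Retries: Retries <- -Traffic + 1 no longer applies, and Retries = -5.
Queue = -Traffic + 4  [with Traffic=1]  = 3
Jitter = -3*Traffic + 2*Retries - 4  [with Traffic=1, Retries=-5]  = -17
Throughput = -Jitter + 2*Queue + Traffic  [with Jitter=-17, Queue=3, Traffic=1]  = 24
Goodput = max(Throughput, Traffic) + 3  [with Throughput=24, Traffic=1]  = 27
Without intervention: Queue = -Traffic + 4  [with Traffic=1]  = 3; Retries = -Traffic + 1  [with Traffic=1]  = 0; Jitter = -3*Traffic + 2*Retries - 4  [with Traffic=1, Retries=0]  = -7; Throughput = -Jitter + 2*Queue + Traffic  [with Jitter=-7, Queue=3, Traffic=1]  = 14; Goodput = max(Throughput, Traffic) + 3  [with Throughput=14, Traffic=1]  = 17.
Change = 27 − 17 = 10.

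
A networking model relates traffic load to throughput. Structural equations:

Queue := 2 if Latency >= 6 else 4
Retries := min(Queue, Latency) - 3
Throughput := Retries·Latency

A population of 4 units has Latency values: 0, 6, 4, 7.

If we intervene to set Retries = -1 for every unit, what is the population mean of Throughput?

-4.25

Under do(Retries=-1), Retries's equation is replaced by Retries=-1 for every unit. Per-unit Throughput: 0, -6, -4, -7. Mean = -4.25.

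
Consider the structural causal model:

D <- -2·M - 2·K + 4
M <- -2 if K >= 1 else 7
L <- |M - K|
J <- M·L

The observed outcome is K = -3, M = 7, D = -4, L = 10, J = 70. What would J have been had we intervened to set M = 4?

28

do(M=4) replaces the equation M <- -2 if K >= 1 else 7 with the constant M = 4.
L = |M - K|  [with M=4, K=-3]  = 7
J = M·L  [with M=4, L=7]  = 28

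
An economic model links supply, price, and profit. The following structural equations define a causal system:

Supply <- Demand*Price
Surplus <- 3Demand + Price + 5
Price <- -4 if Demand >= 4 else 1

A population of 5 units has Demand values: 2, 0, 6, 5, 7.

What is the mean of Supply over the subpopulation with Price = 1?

E[Supply|Price=1] averages over only the 2 units with Price=1 (Demand = 2, 0): Supply = 2, 0, mean 1.

1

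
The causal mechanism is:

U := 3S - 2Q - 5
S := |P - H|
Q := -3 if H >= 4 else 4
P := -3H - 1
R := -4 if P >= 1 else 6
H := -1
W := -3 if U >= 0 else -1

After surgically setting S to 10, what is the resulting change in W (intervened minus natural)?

The intervention breaks the incoming arrows to S: S := |P - H| no longer applies, and S = 10.
Q = -3 if H >= 4 else 4  [with H=-1]  = 4
U = 3S - 2Q - 5  [with S=10, Q=4]  = 17
W = -3 if U >= 0 else -1  [with U=17]  = -3
Without intervention: P = -3H - 1  [with H=-1]  = 2; Q = -3 if H >= 4 else 4  [with H=-1]  = 4; S = |P - H|  [with P=2, H=-1]  = 3; U = 3S - 2Q - 5  [with S=3, Q=4]  = -4; W = -3 if U >= 0 else -1  [with U=-4]  = -1.
Change = -3 − (-1) = -2.

-2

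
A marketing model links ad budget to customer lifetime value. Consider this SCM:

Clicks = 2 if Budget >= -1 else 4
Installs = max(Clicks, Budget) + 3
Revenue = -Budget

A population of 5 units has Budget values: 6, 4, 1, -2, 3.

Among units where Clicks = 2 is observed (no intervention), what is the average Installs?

6.75

Conditioning on Clicks=2 selects the 4 unit(s) with Budget ∈ {6, 4, 1, 3}. Their Installs values: 9, 7, 5, 6. Mean = 6.75.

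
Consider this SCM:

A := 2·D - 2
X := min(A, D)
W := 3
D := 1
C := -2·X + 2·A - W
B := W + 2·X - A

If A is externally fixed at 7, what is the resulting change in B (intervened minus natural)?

do(A=7) replaces the equation A := 2·D - 2 with the constant A = 7.
X = min(A, D)  [with A=7, D=1]  = 1
B = W + 2·X - A  [with W=3, X=1, A=7]  = -2
Without intervention: A = 2·D - 2  [with D=1]  = 0; X = min(A, D)  [with A=0, D=1]  = 0; B = W + 2·X - A  [with W=3, X=0, A=0]  = 3.
Change = -2 − 3 = -5.

-5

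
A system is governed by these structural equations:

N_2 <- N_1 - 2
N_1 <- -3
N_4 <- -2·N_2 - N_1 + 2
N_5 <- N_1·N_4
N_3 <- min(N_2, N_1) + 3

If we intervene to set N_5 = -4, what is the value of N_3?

do(N_5=-4) replaces the equation N_5 <- N_1·N_4 with the constant N_5 = -4.
N_3 is not downstream of the intervention, so its value is determined by the original equations.
N_2 = N_1 - 2  [with N_1=-3]  = -5
N_3 = min(N_2, N_1) + 3  [with N_2=-5, N_1=-3]  = -2

-2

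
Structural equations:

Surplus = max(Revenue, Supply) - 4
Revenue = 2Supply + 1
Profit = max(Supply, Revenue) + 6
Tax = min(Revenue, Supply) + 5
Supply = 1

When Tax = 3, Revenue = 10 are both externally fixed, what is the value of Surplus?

Setting Tax = 3, Revenue = 10 by intervention discards those variables' equations.
Surplus = max(Revenue, Supply) - 4  [with Revenue=10, Supply=1]  = 6

6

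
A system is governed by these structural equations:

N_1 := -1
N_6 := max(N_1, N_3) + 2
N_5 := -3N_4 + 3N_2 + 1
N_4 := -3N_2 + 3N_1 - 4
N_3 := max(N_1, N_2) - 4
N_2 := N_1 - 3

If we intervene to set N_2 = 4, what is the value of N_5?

70

do(N_2=4) replaces the equation N_2 := N_1 - 3 with the constant N_2 = 4.
N_4 = -3N_2 + 3N_1 - 4  [with N_2=4, N_1=-1]  = -19
N_5 = -3N_4 + 3N_2 + 1  [with N_4=-19, N_2=4]  = 70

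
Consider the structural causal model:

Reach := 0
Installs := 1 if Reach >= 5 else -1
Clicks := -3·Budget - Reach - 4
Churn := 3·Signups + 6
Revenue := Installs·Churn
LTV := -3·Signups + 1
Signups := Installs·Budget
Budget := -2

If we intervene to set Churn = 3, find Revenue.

-3

Intervening sets Churn = 3 and removes its equation (Churn := 3·Signups + 6).
Installs = 1 if Reach >= 5 else -1  [with Reach=0]  = -1
Revenue = Installs·Churn  [with Installs=-1, Churn=3]  = -3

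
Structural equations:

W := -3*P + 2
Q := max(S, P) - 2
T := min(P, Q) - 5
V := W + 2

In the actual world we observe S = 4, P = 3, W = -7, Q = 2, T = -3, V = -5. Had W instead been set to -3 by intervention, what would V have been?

-1

The intervention breaks the incoming arrows to W: W := -3*P + 2 no longer applies, and W = -3.
V = W + 2  [with W=-3]  = -1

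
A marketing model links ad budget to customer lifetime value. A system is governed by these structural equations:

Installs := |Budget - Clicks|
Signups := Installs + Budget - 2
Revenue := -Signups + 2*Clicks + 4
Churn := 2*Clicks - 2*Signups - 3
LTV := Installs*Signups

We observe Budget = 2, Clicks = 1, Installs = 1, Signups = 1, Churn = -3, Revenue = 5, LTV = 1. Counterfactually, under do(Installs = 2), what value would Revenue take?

4

The intervention breaks the incoming arrows to Installs: Installs := |Budget - Clicks| no longer applies, and Installs = 2.
Signups = Installs + Budget - 2  [with Installs=2, Budget=2]  = 2
Revenue = -Signups + 2*Clicks + 4  [with Signups=2, Clicks=1]  = 4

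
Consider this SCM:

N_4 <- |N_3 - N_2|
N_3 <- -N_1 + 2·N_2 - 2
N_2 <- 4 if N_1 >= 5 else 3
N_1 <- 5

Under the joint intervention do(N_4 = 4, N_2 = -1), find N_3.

-9

Setting N_4 = 4, N_2 = -1 by intervention discards those variables' equations.
N_3 = -N_1 + 2·N_2 - 2  [with N_1=5, N_2=-1]  = -9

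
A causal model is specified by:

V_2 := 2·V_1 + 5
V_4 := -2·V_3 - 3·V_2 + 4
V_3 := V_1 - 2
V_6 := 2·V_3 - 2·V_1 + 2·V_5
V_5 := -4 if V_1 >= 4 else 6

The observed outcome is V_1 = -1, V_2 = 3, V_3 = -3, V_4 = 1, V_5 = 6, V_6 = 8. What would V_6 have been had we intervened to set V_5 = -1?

-6

The intervention breaks the incoming arrows to V_5: V_5 := -4 if V_1 >= 4 else 6 no longer applies, and V_5 = -1.
V_3 = V_1 - 2  [with V_1=-1]  = -3
V_6 = 2·V_3 - 2·V_1 + 2·V_5  [with V_3=-3, V_1=-1, V_5=-1]  = -6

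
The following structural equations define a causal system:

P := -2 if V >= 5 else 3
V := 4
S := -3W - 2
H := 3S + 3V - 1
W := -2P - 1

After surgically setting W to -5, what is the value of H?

50

do(W=-5) replaces the equation W := -2P - 1 with the constant W = -5.
S = -3W - 2  [with W=-5]  = 13
H = 3S + 3V - 1  [with S=13, V=4]  = 50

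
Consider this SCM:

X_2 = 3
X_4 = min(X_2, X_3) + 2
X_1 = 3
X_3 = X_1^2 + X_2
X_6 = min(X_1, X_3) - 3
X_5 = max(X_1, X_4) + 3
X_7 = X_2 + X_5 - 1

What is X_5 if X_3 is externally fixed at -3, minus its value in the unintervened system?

do(X_3=-3) replaces the equation X_3 = X_1^2 + X_2 with the constant X_3 = -3.
X_4 = min(X_2, X_3) + 2  [with X_2=3, X_3=-3]  = -1
X_5 = max(X_1, X_4) + 3  [with X_1=3, X_4=-1]  = 6
Without intervention: X_3 = X_1^2 + X_2  [with X_1=3, X_2=3]  = 12; X_4 = min(X_2, X_3) + 2  [with X_2=3, X_3=12]  = 5; X_5 = max(X_1, X_4) + 3  [with X_1=3, X_4=5]  = 8.
Change = 6 − 8 = -2.

-2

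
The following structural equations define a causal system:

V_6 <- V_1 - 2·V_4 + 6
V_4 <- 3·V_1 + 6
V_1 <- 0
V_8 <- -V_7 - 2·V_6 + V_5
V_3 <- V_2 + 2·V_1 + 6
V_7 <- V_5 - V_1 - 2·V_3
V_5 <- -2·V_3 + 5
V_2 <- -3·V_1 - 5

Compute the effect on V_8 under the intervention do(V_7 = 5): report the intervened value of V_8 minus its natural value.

-4

do(V_7=5) replaces the equation V_7 <- V_5 - V_1 - 2·V_3 with the constant V_7 = 5.
V_2 = -3·V_1 - 5  [with V_1=0]  = -5
V_3 = V_2 + 2·V_1 + 6  [with V_2=-5, V_1=0]  = 1
V_4 = 3·V_1 + 6  [with V_1=0]  = 6
V_5 = -2·V_3 + 5  [with V_3=1]  = 3
V_6 = V_1 - 2·V_4 + 6  [with V_1=0, V_4=6]  = -6
V_8 = -V_7 - 2·V_6 + V_5  [with V_7=5, V_6=-6, V_5=3]  = 10
Without intervention: V_2 = -3·V_1 - 5  [with V_1=0]  = -5; V_3 = V_2 + 2·V_1 + 6  [with V_2=-5, V_1=0]  = 1; V_4 = 3·V_1 + 6  [with V_1=0]  = 6; V_5 = -2·V_3 + 5  [with V_3=1]  = 3; V_6 = V_1 - 2·V_4 + 6  [with V_1=0, V_4=6]  = -6; V_7 = V_5 - V_1 - 2·V_3  [with V_5=3, V_1=0, V_3=1]  = 1; V_8 = -V_7 - 2·V_6 + V_5  [with V_7=1, V_6=-6, V_5=3]  = 14.
Change = 10 − 14 = -4.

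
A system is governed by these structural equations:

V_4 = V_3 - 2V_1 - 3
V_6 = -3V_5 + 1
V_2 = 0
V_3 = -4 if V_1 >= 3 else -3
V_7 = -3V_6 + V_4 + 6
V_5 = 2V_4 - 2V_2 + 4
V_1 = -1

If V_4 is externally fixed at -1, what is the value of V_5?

2

Intervening sets V_4 = -1 and removes its equation (V_4 = V_3 - 2V_1 - 3).
V_5 = 2V_4 - 2V_2 + 4  [with V_4=-1, V_2=0]  = 2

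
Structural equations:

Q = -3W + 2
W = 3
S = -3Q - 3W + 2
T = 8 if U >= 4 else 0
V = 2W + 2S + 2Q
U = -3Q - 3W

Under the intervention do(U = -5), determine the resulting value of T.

Under do(U=-5), the mechanism U = -3Q - 3W is discarded; U is fixed at -5.
T = 8 if U >= 4 else 0  [with U=-5]  = 0

0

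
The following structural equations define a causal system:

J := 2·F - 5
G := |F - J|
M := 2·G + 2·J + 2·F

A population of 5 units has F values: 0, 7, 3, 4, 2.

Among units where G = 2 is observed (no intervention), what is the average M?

24

Conditioning on G=2 selects the 2 unit(s) with F ∈ {7, 3}. Their M values: 36, 12. Mean = 24.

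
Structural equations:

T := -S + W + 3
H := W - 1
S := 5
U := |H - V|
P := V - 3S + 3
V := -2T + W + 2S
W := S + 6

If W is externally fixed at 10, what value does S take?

5

Under do(W=10), the mechanism W := S + 6 is discarded; W is fixed at 10.
S is not downstream of the intervention, so its value is determined by the original equations.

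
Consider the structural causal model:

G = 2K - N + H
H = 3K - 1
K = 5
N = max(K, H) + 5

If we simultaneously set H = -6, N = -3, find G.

Setting H = -6, N = -3 by intervention discards those variables' equations.
G = 2K - N + H  [with K=5, N=-3, H=-6]  = 7

7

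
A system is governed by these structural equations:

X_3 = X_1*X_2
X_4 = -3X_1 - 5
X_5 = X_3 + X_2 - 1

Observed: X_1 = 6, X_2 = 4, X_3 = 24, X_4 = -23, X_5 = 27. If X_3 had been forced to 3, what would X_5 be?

do(X_3=3) replaces the equation X_3 = X_1*X_2 with the constant X_3 = 3.
X_5 = X_3 + X_2 - 1  [with X_3=3, X_2=4]  = 6

6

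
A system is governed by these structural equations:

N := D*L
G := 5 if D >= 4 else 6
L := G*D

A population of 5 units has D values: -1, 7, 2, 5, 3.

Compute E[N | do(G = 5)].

Every unit gets G=5 under the intervention. N values become 5, 245, 20, 125, 45; E[N|do(G=5)] = 88.

88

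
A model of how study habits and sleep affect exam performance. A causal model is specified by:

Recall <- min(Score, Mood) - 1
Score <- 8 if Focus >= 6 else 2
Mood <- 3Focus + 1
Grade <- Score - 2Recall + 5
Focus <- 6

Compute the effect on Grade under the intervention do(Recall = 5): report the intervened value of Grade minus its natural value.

4

Intervening sets Recall = 5 and removes its equation (Recall <- min(Score, Mood) - 1).
Score = 8 if Focus >= 6 else 2  [with Focus=6]  = 8
Grade = Score - 2Recall + 5  [with Score=8, Recall=5]  = 3
Without intervention: Score = 8 if Focus >= 6 else 2  [with Focus=6]  = 8; Mood = 3Focus + 1  [with Focus=6]  = 19; Recall = min(Score, Mood) - 1  [with Score=8, Mood=19]  = 7; Grade = Score - 2Recall + 5  [with Score=8, Recall=7]  = -1.
Change = 3 − (-1) = 4.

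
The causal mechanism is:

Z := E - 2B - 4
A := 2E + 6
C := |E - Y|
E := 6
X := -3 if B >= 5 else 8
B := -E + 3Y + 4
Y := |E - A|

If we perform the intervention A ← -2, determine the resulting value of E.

Under do(A=-2), the mechanism A := 2E + 6 is discarded; A is fixed at -2.
E is not downstream of the intervention, so its value is determined by the original equations.

6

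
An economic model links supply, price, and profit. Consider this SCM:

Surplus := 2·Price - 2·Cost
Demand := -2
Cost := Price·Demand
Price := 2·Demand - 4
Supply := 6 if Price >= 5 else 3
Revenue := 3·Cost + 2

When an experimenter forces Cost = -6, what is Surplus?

Under do(Cost=-6), the mechanism Cost := Price·Demand is discarded; Cost is fixed at -6.
Price = 2·Demand - 4  [with Demand=-2]  = -8
Surplus = 2·Price - 2·Cost  [with Price=-8, Cost=-6]  = -4

-4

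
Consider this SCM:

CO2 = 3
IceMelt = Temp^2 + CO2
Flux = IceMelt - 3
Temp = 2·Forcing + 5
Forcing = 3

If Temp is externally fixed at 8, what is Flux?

64

do(Temp=8) replaces the equation Temp = 2·Forcing + 5 with the constant Temp = 8.
IceMelt = Temp^2 + CO2  [with Temp=8, CO2=3]  = 67
Flux = IceMelt - 3  [with IceMelt=67]  = 64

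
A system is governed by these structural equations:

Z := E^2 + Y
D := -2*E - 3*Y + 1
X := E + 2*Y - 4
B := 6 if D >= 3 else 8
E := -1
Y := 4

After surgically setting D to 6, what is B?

6

The intervention breaks the incoming arrows to D: D := -2*E - 3*Y + 1 no longer applies, and D = 6.
B = 6 if D >= 3 else 8  [with D=6]  = 6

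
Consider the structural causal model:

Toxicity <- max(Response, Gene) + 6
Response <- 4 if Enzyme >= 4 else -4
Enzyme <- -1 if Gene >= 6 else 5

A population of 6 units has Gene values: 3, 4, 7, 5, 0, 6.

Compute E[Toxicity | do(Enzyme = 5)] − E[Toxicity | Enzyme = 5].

0.75

Under do(Enzyme=5), Enzyme's equation is replaced by Enzyme=5 for every unit. Per-unit Toxicity: 10, 10, 13, 11, 10, 12. Mean = 11.
Observing Enzyme=5 restricts to units where Enzyme's equation naturally yields 5: Gene ∈ {3, 4, 5, 0}. In that subpopulation Toxicity = 10, 10, 11, 10, mean 10.25.
Difference = 11 − 10.25 = 0.75.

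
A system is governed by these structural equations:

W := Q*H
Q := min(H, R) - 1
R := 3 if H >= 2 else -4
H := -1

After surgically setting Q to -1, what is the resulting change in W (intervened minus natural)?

-4

The intervention breaks the incoming arrows to Q: Q := min(H, R) - 1 no longer applies, and Q = -1.
W = Q*H  [with Q=-1, H=-1]  = 1
Without intervention: R = 3 if H >= 2 else -4  [with H=-1]  = -4; Q = min(H, R) - 1  [with H=-1, R=-4]  = -5; W = Q*H  [with Q=-5, H=-1]  = 5.
Change = 1 − 5 = -4.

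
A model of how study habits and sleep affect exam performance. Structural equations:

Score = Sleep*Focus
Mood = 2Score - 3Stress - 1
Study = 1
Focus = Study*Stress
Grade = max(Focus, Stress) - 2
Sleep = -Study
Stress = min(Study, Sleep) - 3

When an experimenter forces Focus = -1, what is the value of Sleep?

The intervention breaks the incoming arrows to Focus: Focus = Study*Stress no longer applies, and Focus = -1.
Since Sleep is not a descendant of the intervened variable, it is unaffected.
Sleep = -Study  [with Study=1]  = -1

-1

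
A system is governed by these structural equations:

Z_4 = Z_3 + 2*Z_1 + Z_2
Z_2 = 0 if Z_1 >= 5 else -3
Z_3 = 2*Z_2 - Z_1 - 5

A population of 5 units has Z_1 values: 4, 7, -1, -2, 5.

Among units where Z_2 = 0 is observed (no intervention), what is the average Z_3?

E[Z_3|Z_2=0] averages over only the 2 units with Z_2=0 (Z_1 = 7, 5): Z_3 = -12, -10, mean -11.

-11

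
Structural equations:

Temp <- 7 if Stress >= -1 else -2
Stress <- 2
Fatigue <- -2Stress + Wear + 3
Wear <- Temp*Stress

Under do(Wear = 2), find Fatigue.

1

The intervention breaks the incoming arrows to Wear: Wear <- Temp*Stress no longer applies, and Wear = 2.
Fatigue = -2Stress + Wear + 3  [with Stress=2, Wear=2]  = 1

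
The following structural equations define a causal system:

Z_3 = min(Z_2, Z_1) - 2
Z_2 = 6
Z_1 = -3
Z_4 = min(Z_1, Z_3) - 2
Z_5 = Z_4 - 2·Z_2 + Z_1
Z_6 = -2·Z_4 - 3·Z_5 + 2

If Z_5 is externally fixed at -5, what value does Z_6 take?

31

The intervention breaks the incoming arrows to Z_5: Z_5 = Z_4 - 2·Z_2 + Z_1 no longer applies, and Z_5 = -5.
Z_3 = min(Z_2, Z_1) - 2  [with Z_2=6, Z_1=-3]  = -5
Z_4 = min(Z_1, Z_3) - 2  [with Z_1=-3, Z_3=-5]  = -7
Z_6 = -2·Z_4 - 3·Z_5 + 2  [with Z_4=-7, Z_5=-5]  = 31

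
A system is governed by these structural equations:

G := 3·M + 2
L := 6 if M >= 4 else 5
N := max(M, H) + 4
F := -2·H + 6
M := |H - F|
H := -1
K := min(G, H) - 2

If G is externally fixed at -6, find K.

-8

The intervention breaks the incoming arrows to G: G := 3·M + 2 no longer applies, and G = -6.
K = min(G, H) - 2  [with G=-6, H=-1]  = -8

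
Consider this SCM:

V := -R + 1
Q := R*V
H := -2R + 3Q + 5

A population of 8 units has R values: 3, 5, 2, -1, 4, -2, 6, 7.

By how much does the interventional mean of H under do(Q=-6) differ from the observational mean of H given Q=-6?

-5

Every unit gets Q=-6 under the intervention. H values become -19, -23, -17, -11, -21, -9, -25, -27; E[H|do(Q=-6)] = -19.
E[H|Q=-6] averages over only the 2 units with Q=-6 (R = 3, -2): H = -19, -9, mean -14.
Difference = -19 − (-14) = -5.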